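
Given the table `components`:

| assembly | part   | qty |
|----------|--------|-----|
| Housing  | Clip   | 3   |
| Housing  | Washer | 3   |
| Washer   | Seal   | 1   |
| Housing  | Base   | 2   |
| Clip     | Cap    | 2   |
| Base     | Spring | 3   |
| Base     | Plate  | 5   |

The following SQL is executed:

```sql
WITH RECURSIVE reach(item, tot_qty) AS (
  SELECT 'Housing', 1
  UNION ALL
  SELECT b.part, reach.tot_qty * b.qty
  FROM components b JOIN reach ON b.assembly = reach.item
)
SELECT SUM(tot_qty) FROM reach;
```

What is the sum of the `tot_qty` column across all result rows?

Base: (Housing, tot_qty=1).
Iteration 1: components of {Housing} -> Base = 1*2 = 2, Clip = 1*3 = 3, Washer = 1*3 = 3.
Iteration 2: components of {Base,Clip,Washer} -> Cap = 3*2 = 6, Plate = 2*5 = 10, Seal = 3*1 = 3, Spring = 2*3 = 6.
Iteration 3: no further components; recursion stops.
SUM(tot_qty) = 1 + 3 + 3 + 2 + 6 + 3 + 6 + 10 = 34.

34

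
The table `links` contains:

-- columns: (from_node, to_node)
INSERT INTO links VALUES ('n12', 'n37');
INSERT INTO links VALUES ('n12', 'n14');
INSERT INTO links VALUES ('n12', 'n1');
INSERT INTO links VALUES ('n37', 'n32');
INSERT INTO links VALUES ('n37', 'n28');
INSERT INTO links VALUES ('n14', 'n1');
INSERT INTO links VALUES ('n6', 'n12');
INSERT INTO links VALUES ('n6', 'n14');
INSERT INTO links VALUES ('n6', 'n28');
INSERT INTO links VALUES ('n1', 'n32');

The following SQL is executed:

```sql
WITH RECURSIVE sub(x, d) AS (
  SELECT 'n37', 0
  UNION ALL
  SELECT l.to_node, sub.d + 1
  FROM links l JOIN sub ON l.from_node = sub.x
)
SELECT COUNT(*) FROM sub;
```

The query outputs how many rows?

3

Base: (n37, d=0).
Iteration 1: edges from {n37} -> (n28, d=1), (n32, d=1).
Iteration 2: no outgoing edges from {n28,n32}; recursion stops.
Total rows emitted: 3.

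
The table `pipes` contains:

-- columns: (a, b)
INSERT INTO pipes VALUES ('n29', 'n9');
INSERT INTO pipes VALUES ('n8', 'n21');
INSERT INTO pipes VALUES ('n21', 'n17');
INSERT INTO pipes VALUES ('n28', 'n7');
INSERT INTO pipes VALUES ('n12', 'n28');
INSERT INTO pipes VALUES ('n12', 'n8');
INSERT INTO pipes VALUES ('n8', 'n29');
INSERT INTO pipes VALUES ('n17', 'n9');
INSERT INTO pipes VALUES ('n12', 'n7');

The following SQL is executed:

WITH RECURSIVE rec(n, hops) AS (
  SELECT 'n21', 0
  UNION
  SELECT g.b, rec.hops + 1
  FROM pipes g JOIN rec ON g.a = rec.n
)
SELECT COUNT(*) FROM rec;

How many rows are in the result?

3

Base: (n21, hops=0).
Iteration 1: edges from {n21} -> (n17, hops=1).
Iteration 2: edges from {n17} -> (n9, hops=2).
Iteration 3: no outgoing edges from {n9}; recursion stops.
Total rows emitted: 3.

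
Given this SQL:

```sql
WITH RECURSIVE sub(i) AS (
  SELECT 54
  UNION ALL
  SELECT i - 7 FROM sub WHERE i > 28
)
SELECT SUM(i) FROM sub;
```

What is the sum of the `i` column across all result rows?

200

Base: i=54.
Iteration 1: 54 > 28 holds -> i = 54 - 7 = 47.
Iteration 2: 47 > 28 holds -> i = 47 - 7 = 40.
Iteration 3: 40 > 28 holds -> i = 40 - 7 = 33.
Iteration 4: 33 > 28 holds -> i = 33 - 7 = 26.
Iteration 5: 26 > 28 fails; recursion stops.
SUM(i) = 54 + 47 + 40 + 33 + 26 = 200.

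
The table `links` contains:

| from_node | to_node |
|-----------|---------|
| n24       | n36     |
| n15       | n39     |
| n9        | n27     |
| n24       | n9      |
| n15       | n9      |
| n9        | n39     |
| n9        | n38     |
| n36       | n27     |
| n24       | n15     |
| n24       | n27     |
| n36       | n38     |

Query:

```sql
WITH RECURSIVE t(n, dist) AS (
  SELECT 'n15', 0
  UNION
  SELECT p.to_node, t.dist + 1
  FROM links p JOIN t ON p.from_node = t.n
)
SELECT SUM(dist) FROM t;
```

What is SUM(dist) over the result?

8

Base: (n15, dist=0).
Iteration 1: edges from {n15} -> (n39, dist=1), (n9, dist=1).
Iteration 2: edges from {n39,n9} -> (n27, dist=2), (n38, dist=2), (n39, dist=2).
Iteration 3: no outgoing edges from {n27,n38,n39}; recursion stops.
SUM(dist) = 0 + 1 + 1 + 2 + 2 + 2 = 8.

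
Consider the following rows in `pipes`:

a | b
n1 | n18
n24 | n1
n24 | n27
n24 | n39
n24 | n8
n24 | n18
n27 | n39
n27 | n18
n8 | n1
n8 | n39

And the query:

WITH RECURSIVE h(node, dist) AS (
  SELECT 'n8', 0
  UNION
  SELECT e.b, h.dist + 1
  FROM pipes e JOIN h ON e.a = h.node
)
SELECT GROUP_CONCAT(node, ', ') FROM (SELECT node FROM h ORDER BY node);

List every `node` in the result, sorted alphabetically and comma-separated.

Base: (n8, dist=0).
Iteration 1: edges from {n8} -> (n1, dist=1), (n39, dist=1).
Iteration 2: edges from {n1,n39} -> (n18, dist=2).
Iteration 3: no outgoing edges from {n18}; recursion stops.

n1, n18, n39, n8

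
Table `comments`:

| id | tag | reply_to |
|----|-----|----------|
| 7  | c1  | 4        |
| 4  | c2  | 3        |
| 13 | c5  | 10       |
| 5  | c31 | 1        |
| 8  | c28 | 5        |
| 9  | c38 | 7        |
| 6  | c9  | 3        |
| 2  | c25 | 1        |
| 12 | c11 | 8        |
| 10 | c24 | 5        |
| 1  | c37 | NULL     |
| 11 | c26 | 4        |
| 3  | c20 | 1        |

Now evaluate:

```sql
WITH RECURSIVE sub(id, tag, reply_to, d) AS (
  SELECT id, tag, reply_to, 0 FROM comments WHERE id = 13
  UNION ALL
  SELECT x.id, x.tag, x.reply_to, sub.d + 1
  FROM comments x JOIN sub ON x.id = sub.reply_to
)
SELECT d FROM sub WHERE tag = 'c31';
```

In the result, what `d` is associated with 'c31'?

Base: id=13 (c5), reply_to=10, d 0.
Iteration 1: join on id=10 -> c24 (id 10, reply_to=5, d 1).
Iteration 2: join on id=5 -> c31 (id 5, reply_to=1, d 2).
Iteration 3: join on id=1 -> c37 (id 1, reply_to=NULL, d 3).
Iteration 4: reply_to is NULL; no match; recursion stops.

2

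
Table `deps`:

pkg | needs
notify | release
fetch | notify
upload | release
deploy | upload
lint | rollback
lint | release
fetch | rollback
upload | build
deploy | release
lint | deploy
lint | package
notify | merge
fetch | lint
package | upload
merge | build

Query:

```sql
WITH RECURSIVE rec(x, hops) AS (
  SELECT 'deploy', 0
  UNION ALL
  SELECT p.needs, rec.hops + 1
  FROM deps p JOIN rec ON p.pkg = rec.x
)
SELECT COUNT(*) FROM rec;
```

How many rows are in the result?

5

Base: (deploy, hops=0).
Iteration 1: edges from {deploy} -> (release, hops=1), (upload, hops=1).
Iteration 2: edges from {release,upload} -> (build, hops=2), (release, hops=2).
Iteration 3: no outgoing edges from {build,release}; recursion stops.
Total rows emitted: 5.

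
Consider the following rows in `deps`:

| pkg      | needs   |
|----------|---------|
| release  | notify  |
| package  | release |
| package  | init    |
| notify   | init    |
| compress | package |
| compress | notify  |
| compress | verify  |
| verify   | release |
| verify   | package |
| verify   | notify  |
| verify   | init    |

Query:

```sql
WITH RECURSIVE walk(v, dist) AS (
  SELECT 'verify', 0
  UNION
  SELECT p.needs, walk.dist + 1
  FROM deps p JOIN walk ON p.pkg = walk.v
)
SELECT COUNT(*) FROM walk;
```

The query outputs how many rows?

Base: (verify, dist=0).
Iteration 1: edges from {verify} -> (init, dist=1), (notify, dist=1), (package, dist=1), (release, dist=1).
Iteration 2: edges from {init,notify,package,release} -> (init, dist=2), (notify, dist=2), (release, dist=2). [UNION drops 1 duplicate row(s)]
Iteration 3: edges from {init,notify,release} -> (init, dist=3), (notify, dist=3).
Iteration 4: edges from {init,notify} -> (init, dist=4).
Iteration 5: no outgoing edges from {init}; recursion stops.
Total rows emitted: 11.

11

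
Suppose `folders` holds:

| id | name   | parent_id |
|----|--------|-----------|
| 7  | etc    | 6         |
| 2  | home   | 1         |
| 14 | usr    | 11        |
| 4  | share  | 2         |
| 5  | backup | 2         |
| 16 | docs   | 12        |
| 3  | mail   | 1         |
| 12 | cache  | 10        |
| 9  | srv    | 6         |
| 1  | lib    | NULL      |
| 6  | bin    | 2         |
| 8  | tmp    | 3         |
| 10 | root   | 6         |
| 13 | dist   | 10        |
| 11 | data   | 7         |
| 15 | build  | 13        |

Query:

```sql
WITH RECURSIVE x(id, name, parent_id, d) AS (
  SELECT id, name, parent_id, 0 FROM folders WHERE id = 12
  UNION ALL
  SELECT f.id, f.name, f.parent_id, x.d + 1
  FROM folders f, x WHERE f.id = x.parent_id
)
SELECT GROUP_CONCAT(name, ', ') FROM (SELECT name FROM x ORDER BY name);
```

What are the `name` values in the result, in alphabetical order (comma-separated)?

Base: id=12 (cache), parent_id=10, d 0.
Iteration 1: join on id=10 -> root (id 10, parent_id=6, d 1).
Iteration 2: join on id=6 -> bin (id 6, parent_id=2, d 2).
Iteration 3: join on id=2 -> home (id 2, parent_id=1, d 3).
Iteration 4: join on id=1 -> lib (id 1, parent_id=NULL, d 4).
Iteration 5: parent_id is NULL; no match; recursion stops.

bin, cache, home, lib, root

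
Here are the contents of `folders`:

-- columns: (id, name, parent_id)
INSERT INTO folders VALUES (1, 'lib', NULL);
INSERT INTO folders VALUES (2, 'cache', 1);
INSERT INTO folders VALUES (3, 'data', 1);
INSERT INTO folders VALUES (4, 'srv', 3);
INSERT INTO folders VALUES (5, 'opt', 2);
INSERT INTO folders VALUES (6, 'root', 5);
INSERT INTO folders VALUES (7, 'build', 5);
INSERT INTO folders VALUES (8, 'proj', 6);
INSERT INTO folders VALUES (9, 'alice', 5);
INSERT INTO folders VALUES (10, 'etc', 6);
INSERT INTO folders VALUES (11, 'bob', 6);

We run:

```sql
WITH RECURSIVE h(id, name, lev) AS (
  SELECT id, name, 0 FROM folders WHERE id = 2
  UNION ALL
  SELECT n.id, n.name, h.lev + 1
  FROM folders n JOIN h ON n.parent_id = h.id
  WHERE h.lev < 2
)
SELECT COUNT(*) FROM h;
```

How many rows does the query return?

Base: id=2 (cache) at lev 0.
Iteration 1: rows with parent_id in {2} -> opt (id 5, lev 1).
Iteration 2: rows with parent_id in {5} -> root (id 6, lev 2), build (id 7, lev 2), alice (id 9, lev 2).
Iteration 3: lev < 2 fails for all current rows; recursion stops.
Total rows emitted: 5.

5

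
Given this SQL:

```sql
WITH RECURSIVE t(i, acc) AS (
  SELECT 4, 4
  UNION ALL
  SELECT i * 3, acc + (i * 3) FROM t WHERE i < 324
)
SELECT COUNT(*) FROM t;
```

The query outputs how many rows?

5

Base: i=4, acc=4.
Iteration 1: 4 < 324 holds -> i = 4 * 3 = 12, acc = 4 + 12 = 16.
Iteration 2: 12 < 324 holds -> i = 12 * 3 = 36, acc = 16 + 36 = 52.
Iteration 3: 36 < 324 holds -> i = 36 * 3 = 108, acc = 52 + 108 = 160.
Iteration 4: 108 < 324 holds -> i = 108 * 3 = 324, acc = 160 + 324 = 484.
Iteration 5: 324 < 324 fails; recursion stops.
Total rows emitted: 5.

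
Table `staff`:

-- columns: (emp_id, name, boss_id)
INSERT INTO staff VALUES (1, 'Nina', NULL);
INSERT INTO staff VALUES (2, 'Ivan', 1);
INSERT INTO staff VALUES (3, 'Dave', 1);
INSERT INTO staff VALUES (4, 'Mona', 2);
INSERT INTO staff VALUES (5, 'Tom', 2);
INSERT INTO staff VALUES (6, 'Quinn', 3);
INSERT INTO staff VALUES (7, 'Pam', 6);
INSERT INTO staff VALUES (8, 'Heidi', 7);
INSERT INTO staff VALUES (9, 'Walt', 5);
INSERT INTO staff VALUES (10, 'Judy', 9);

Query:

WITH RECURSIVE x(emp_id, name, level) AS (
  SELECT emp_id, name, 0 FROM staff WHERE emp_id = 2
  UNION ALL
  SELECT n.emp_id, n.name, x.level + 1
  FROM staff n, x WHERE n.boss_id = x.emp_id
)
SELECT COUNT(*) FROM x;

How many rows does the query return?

Base: emp_id=2 (Ivan) at level 0.
Iteration 1: rows with boss_id in {2} -> Mona (id 4, level 1), Tom (id 5, level 1).
Iteration 2: rows with boss_id in {4,5} -> Walt (id 9, level 2).
Iteration 3: rows with boss_id in {9} -> Judy (id 10, level 3).
Iteration 4: no rows with boss_id in {10}; recursion stops.
Total rows emitted: 5.

5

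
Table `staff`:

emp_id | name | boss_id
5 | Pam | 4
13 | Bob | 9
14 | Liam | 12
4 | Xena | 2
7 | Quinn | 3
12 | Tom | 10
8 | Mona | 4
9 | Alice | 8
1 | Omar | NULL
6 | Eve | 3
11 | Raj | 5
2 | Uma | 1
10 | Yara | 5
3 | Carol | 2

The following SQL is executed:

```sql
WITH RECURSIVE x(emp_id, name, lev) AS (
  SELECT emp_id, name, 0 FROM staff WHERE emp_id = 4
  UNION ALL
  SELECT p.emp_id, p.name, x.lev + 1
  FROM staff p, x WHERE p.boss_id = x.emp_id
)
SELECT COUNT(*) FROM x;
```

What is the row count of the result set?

Base: emp_id=4 (Xena) at lev 0.
Iteration 1: rows with boss_id in {4} -> Pam (id 5, lev 1), Mona (id 8, lev 1).
Iteration 2: rows with boss_id in {5,8} -> Alice (id 9, lev 2), Yara (id 10, lev 2), Raj (id 11, lev 2).
Iteration 3: rows with boss_id in {9,10,11} -> Tom (id 12, lev 3), Bob (id 13, lev 3).
Iteration 4: rows with boss_id in {12,13} -> Liam (id 14, lev 4).
Iteration 5: no rows with boss_id in {14}; recursion stops.
Total rows emitted: 9.

9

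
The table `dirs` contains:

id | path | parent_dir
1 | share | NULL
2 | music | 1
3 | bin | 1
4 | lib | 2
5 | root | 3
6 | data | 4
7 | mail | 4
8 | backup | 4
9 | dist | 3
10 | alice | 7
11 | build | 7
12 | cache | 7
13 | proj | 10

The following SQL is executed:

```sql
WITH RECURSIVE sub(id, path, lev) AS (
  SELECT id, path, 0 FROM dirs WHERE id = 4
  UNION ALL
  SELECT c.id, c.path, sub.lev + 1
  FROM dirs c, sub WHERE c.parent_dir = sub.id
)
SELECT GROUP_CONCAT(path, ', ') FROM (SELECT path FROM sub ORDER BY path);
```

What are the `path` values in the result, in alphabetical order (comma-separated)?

Base: id=4 (lib) at lev 0.
Iteration 1: rows with parent_dir in {4} -> data (id 6, lev 1), mail (id 7, lev 1), backup (id 8, lev 1).
Iteration 2: rows with parent_dir in {6,7,8} -> alice (id 10, lev 2), build (id 11, lev 2), cache (id 12, lev 2).
Iteration 3: rows with parent_dir in {10,11,12} -> proj (id 13, lev 3).
Iteration 4: no rows with parent_dir in {13}; recursion stops.

alice, backup, build, cache, data, lib, mail, proj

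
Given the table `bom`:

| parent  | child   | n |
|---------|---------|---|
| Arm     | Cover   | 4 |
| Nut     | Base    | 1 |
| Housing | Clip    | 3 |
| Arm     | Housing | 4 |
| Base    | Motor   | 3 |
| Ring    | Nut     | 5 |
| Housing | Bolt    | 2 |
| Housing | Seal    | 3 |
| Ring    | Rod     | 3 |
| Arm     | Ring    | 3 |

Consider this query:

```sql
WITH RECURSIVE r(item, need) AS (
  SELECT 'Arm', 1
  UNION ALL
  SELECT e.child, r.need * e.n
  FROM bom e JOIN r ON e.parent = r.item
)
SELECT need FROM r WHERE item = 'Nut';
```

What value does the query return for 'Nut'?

15

Base: (Arm, need=1).
Iteration 1: components of {Arm} -> Cover = 1*4 = 4, Housing = 1*4 = 4, Ring = 1*3 = 3.
Iteration 2: components of {Cover,Housing,Ring} -> Bolt = 4*2 = 8, Clip = 4*3 = 12, Nut = 3*5 = 15, Rod = 3*3 = 9, Seal = 4*3 = 12.
Iteration 3: components of {Bolt,Clip,Nut,Rod,Seal} -> Base = 15*1 = 15.
Iteration 4: components of {Base} -> Motor = 15*3 = 45.
Iteration 5: no further components; recursion stops.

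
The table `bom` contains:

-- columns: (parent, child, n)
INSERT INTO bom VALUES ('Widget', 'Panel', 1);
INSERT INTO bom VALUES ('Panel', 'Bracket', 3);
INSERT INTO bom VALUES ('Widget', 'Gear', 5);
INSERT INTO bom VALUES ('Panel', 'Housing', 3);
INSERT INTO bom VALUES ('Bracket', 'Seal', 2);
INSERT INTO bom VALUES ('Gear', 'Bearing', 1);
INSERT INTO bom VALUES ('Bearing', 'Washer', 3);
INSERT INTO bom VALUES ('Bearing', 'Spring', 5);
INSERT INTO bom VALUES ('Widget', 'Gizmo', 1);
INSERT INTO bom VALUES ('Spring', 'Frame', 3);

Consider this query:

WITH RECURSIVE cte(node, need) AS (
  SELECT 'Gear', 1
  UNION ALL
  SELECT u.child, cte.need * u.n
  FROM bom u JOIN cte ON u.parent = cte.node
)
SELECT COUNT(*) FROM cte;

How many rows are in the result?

5

Base: (Gear, need=1).
Iteration 1: components of {Gear} -> Bearing = 1*1 = 1.
Iteration 2: components of {Bearing} -> Spring = 1*5 = 5, Washer = 1*3 = 3.
Iteration 3: components of {Spring,Washer} -> Frame = 5*3 = 15.
Iteration 4: no further components; recursion stops.
Total rows emitted: 5.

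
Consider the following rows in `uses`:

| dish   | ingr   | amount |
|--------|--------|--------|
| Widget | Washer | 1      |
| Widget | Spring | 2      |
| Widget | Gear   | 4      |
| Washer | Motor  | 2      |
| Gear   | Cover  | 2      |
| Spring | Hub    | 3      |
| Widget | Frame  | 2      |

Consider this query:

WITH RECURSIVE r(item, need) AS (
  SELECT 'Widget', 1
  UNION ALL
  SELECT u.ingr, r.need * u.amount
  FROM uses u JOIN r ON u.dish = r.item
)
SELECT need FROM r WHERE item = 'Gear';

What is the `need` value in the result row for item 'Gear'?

4

Base: (Widget, need=1).
Iteration 1: components of {Widget} -> Frame = 1*2 = 2, Gear = 1*4 = 4, Spring = 1*2 = 2, Washer = 1*1 = 1.
Iteration 2: components of {Frame,Gear,Spring,Washer} -> Cover = 4*2 = 8, Hub = 2*3 = 6, Motor = 1*2 = 2.
Iteration 3: no further components; recursion stops.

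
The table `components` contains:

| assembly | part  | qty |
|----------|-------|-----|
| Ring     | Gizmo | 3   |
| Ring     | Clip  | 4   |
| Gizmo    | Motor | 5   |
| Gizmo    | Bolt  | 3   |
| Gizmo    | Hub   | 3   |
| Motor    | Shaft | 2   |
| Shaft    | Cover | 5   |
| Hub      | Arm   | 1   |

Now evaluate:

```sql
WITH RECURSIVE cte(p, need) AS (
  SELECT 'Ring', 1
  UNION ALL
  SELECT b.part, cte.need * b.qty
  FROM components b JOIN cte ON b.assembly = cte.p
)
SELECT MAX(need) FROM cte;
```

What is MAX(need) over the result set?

150

Base: (Ring, need=1).
Iteration 1: components of {Ring} -> Clip = 1*4 = 4, Gizmo = 1*3 = 3.
Iteration 2: components of {Clip,Gizmo} -> Bolt = 3*3 = 9, Hub = 3*3 = 9, Motor = 3*5 = 15.
Iteration 3: components of {Bolt,Hub,Motor} -> Arm = 9*1 = 9, Shaft = 15*2 = 30.
Iteration 4: components of {Arm,Shaft} -> Cover = 30*5 = 150.
Iteration 5: no further components; recursion stops.
need values: 1, 3, 4, 15, 9, 9, 30, 9, 150; the maximum is 150.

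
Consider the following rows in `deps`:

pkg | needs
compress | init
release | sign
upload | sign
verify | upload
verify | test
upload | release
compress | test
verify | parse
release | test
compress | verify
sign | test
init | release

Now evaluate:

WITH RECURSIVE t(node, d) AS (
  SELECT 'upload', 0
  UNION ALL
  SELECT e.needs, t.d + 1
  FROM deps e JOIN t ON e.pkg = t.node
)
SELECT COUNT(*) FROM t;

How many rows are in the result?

7

Base: (upload, d=0).
Iteration 1: edges from {upload} -> (release, d=1), (sign, d=1).
Iteration 2: edges from {release,sign} -> (sign, d=2), (test, d=2) x2. [UNION ALL keeps all 3 new rows, including repeats]
Iteration 3: edges from {sign,test} -> (test, d=3).
Iteration 4: no outgoing edges from {test}; recursion stops.
Total rows emitted: 7.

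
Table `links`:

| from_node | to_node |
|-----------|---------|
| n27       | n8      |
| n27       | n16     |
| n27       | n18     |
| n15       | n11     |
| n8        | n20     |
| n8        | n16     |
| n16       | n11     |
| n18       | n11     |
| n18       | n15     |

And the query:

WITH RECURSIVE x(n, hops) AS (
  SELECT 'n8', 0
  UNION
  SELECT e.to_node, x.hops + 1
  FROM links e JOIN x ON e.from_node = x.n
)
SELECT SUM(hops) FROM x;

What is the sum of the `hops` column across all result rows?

4

Base: (n8, hops=0).
Iteration 1: edges from {n8} -> (n16, hops=1), (n20, hops=1).
Iteration 2: edges from {n16,n20} -> (n11, hops=2).
Iteration 3: no outgoing edges from {n11}; recursion stops.
SUM(hops) = 0 + 1 + 1 + 2 = 4.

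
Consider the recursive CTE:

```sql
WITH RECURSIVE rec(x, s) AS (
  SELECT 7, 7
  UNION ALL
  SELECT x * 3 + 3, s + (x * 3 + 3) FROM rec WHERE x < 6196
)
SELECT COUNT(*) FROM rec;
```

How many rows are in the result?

8

Base: x=7, s=7.
Iteration 1: 7 < 6196 holds -> x = 7 * 3 + 3 = 24, s = 7 + 24 = 31.
Iteration 2: 24 < 6196 holds -> x = 24 * 3 + 3 = 75, s = 31 + 75 = 106.
Iteration 3: 75 < 6196 holds -> x = 75 * 3 + 3 = 228, s = 106 + 228 = 334.
Iteration 4: 228 < 6196 holds -> x = 228 * 3 + 3 = 687, s = 334 + 687 = 1021.
Iteration 5: 687 < 6196 holds -> x = 687 * 3 + 3 = 2064, s = 1021 + 2064 = 3085.
Iteration 6: 2064 < 6196 holds -> x = 2064 * 3 + 3 = 6195, s = 3085 + 6195 = 9280.
Iteration 7: 6195 < 6196 holds -> x = 6195 * 3 + 3 = 18588, s = 9280 + 18588 = 27868.
Iteration 8: 18588 < 6196 fails; recursion stops.
Total rows emitted: 8.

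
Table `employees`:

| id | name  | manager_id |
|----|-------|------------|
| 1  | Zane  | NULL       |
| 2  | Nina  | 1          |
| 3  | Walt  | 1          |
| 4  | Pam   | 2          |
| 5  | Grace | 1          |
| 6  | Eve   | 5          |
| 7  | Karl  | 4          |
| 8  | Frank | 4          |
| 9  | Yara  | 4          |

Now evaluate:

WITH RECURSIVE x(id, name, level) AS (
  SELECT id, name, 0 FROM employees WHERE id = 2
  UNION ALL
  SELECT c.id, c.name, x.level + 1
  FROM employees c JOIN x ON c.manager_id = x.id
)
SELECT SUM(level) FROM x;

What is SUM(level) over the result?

7

Base: id=2 (Nina) at level 0.
Iteration 1: rows with manager_id in {2} -> Pam (id 4, level 1).
Iteration 2: rows with manager_id in {4} -> Karl (id 7, level 2), Frank (id 8, level 2), Yara (id 9, level 2).
Iteration 3: no rows with manager_id in {7,8,9}; recursion stops.
SUM(level) = 0 + 1 + 2 + 2 + 2 = 7.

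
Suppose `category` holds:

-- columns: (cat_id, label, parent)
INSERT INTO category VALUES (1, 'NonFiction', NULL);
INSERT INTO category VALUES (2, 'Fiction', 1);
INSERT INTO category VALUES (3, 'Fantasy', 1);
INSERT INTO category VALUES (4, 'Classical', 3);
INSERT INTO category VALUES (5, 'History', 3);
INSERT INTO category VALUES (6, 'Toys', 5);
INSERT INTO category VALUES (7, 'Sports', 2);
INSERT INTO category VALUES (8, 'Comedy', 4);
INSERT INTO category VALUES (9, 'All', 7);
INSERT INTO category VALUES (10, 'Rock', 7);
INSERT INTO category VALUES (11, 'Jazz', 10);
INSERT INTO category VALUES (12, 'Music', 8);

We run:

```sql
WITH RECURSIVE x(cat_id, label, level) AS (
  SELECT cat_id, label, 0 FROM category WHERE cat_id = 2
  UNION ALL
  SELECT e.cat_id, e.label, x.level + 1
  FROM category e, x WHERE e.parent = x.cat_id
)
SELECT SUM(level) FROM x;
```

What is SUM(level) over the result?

8

Base: cat_id=2 (Fiction) at level 0.
Iteration 1: rows with parent in {2} -> Sports (id 7, level 1).
Iteration 2: rows with parent in {7} -> All (id 9, level 2), Rock (id 10, level 2).
Iteration 3: rows with parent in {9,10} -> Jazz (id 11, level 3).
Iteration 4: no rows with parent in {11}; recursion stops.
SUM(level) = 0 + 1 + 2 + 2 + 3 = 8.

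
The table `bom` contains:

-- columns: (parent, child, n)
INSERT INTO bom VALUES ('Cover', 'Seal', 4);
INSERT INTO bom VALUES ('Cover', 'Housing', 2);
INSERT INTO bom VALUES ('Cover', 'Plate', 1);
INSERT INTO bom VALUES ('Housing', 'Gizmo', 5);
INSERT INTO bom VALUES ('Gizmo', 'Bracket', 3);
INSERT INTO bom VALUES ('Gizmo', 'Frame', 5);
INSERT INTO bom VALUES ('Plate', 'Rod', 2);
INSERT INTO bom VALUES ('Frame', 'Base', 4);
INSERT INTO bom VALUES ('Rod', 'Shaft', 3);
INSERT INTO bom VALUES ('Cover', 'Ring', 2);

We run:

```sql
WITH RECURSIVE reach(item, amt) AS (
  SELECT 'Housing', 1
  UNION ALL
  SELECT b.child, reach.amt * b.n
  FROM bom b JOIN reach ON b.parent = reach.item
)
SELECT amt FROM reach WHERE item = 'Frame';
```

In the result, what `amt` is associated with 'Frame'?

Base: (Housing, amt=1).
Iteration 1: components of {Housing} -> Gizmo = 1*5 = 5.
Iteration 2: components of {Gizmo} -> Bracket = 5*3 = 15, Frame = 5*5 = 25.
Iteration 3: components of {Bracket,Frame} -> Base = 25*4 = 100.
Iteration 4: no further components; recursion stops.

25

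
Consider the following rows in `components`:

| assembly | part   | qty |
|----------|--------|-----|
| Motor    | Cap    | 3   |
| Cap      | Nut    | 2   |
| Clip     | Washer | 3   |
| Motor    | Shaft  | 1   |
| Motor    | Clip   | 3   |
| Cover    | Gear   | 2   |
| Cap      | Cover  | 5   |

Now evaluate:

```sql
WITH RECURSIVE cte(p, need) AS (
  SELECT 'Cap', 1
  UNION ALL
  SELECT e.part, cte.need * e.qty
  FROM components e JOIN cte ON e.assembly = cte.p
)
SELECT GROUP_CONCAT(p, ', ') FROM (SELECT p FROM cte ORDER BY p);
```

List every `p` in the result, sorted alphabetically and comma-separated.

Cap, Cover, Gear, Nut

Base: (Cap, need=1).
Iteration 1: components of {Cap} -> Cover = 1*5 = 5, Nut = 1*2 = 2.
Iteration 2: components of {Cover,Nut} -> Gear = 5*2 = 10.
Iteration 3: no further components; recursion stops.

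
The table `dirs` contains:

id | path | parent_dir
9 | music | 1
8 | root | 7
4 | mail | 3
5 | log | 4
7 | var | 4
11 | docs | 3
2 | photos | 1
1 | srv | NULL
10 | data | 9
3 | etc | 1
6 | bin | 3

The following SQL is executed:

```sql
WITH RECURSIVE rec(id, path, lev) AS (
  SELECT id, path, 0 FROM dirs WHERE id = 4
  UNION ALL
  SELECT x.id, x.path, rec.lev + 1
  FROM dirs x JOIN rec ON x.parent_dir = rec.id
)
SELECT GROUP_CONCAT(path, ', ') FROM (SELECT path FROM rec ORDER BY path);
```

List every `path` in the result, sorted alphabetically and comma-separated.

Base: id=4 (mail) at lev 0.
Iteration 1: rows with parent_dir in {4} -> log (id 5, lev 1), var (id 7, lev 1).
Iteration 2: rows with parent_dir in {5,7} -> root (id 8, lev 2).
Iteration 3: no rows with parent_dir in {8}; recursion stops.

log, mail, root, var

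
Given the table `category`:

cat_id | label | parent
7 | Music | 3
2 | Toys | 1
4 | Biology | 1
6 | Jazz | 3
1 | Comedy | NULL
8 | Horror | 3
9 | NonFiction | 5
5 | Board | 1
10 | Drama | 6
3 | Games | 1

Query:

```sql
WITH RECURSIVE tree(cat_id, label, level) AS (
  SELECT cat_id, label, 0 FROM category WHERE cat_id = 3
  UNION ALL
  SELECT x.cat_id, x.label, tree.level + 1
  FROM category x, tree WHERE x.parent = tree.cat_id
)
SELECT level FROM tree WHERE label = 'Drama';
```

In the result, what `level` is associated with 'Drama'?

Base: cat_id=3 (Games) at level 0.
Iteration 1: rows with parent in {3} -> Jazz (id 6, level 1), Music (id 7, level 1), Horror (id 8, level 1).
Iteration 2: rows with parent in {6,7,8} -> Drama (id 10, level 2).
Iteration 3: no rows with parent in {10}; recursion stops.

2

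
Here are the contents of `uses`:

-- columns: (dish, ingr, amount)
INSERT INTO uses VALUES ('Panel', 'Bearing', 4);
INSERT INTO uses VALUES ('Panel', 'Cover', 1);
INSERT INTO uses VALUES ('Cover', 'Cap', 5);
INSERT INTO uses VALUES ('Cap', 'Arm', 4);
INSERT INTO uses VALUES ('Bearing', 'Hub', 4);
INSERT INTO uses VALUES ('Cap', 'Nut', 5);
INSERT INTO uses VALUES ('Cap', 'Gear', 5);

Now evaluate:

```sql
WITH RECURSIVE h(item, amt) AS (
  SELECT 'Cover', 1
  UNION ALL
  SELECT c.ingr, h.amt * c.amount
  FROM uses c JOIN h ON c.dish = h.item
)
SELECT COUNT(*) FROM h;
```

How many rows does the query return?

Base: (Cover, amt=1).
Iteration 1: components of {Cover} -> Cap = 1*5 = 5.
Iteration 2: components of {Cap} -> Arm = 5*4 = 20, Gear = 5*5 = 25, Nut = 5*5 = 25.
Iteration 3: no further components; recursion stops.
Total rows emitted: 5.

5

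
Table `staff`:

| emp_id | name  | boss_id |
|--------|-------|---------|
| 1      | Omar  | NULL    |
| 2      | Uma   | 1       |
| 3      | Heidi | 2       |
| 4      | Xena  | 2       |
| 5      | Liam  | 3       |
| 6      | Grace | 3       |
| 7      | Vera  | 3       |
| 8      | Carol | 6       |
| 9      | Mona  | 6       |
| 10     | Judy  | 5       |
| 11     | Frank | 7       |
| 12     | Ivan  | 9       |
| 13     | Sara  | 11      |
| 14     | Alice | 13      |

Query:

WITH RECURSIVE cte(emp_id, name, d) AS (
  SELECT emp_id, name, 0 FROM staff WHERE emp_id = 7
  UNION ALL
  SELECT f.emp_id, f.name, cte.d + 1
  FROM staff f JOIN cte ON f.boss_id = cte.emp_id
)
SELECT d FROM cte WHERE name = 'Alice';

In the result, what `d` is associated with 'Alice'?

Base: emp_id=7 (Vera) at d 0.
Iteration 1: rows with boss_id in {7} -> Frank (id 11, d 1).
Iteration 2: rows with boss_id in {11} -> Sara (id 13, d 2).
Iteration 3: rows with boss_id in {13} -> Alice (id 14, d 3).
Iteration 4: no rows with boss_id in {14}; recursion stops.

3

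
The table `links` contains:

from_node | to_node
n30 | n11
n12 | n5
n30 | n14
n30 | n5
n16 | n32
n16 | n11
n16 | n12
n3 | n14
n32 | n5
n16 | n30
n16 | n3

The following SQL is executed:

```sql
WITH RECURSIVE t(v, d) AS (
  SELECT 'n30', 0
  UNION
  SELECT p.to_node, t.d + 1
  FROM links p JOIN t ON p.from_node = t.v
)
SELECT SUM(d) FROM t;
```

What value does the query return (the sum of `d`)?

Base: (n30, d=0).
Iteration 1: edges from {n30} -> (n11, d=1), (n14, d=1), (n5, d=1).
Iteration 2: no outgoing edges from {n11,n14,n5}; recursion stops.
SUM(d) = 0 + 1 + 1 + 1 = 3.

3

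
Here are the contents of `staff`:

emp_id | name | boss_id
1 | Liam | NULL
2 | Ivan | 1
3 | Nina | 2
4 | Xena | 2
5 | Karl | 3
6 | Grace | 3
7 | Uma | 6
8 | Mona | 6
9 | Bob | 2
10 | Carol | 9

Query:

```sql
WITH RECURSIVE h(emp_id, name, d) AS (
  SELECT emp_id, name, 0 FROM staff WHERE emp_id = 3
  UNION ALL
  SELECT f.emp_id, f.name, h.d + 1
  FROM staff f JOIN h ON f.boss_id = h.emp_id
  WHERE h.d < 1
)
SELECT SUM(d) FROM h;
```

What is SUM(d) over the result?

2

Base: emp_id=3 (Nina) at d 0.
Iteration 1: rows with boss_id in {3} -> Karl (id 5, d 1), Grace (id 6, d 1).
Iteration 2: d < 1 fails for all current rows; recursion stops.
SUM(d) = 0 + 1 + 1 = 2.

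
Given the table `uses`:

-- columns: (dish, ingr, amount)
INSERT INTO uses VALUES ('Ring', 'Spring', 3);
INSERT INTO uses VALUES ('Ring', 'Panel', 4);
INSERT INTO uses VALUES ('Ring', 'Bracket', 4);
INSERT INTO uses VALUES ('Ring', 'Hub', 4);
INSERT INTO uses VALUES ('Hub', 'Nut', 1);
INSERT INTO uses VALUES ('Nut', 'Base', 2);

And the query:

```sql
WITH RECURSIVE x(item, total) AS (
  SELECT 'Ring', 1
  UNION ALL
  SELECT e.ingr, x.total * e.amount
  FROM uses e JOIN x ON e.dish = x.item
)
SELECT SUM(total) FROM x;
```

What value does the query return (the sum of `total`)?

28

Base: (Ring, total=1).
Iteration 1: components of {Ring} -> Bracket = 1*4 = 4, Hub = 1*4 = 4, Panel = 1*4 = 4, Spring = 1*3 = 3.
Iteration 2: components of {Bracket,Hub,Panel,Spring} -> Nut = 4*1 = 4.
Iteration 3: components of {Nut} -> Base = 4*2 = 8.
Iteration 4: no further components; recursion stops.
SUM(total) = 1 + 3 + 4 + 4 + 4 + 4 + 8 = 28.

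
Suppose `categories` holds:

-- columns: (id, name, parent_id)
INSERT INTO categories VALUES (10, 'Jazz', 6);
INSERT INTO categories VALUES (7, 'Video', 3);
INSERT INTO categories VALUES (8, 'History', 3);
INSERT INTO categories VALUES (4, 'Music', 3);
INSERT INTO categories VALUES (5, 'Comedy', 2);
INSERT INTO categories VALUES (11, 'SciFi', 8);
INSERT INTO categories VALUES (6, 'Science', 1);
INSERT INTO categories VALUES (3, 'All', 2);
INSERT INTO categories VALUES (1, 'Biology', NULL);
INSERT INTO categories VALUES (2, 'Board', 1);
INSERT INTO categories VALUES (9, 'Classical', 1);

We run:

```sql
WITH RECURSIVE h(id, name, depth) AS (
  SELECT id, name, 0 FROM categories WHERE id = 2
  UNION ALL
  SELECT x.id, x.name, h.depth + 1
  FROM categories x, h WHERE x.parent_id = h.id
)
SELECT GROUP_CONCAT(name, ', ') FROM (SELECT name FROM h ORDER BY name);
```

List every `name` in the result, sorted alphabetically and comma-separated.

Base: id=2 (Board) at depth 0.
Iteration 1: rows with parent_id in {2} -> All (id 3, depth 1), Comedy (id 5, depth 1).
Iteration 2: rows with parent_id in {3,5} -> Music (id 4, depth 2), Video (id 7, depth 2), History (id 8, depth 2).
Iteration 3: rows with parent_id in {4,7,8} -> SciFi (id 11, depth 3).
Iteration 4: no rows with parent_id in {11}; recursion stops.

All, Board, Comedy, History, Music, SciFi, Video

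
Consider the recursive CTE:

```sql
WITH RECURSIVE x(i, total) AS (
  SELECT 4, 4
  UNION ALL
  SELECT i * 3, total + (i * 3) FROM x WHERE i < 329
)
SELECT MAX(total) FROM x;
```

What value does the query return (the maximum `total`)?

1456

Base: i=4, total=4.
Iteration 1: 4 < 329 holds -> i = 4 * 3 = 12, total = 4 + 12 = 16.
Iteration 2: 12 < 329 holds -> i = 12 * 3 = 36, total = 16 + 36 = 52.
Iteration 3: 36 < 329 holds -> i = 36 * 3 = 108, total = 52 + 108 = 160.
Iteration 4: 108 < 329 holds -> i = 108 * 3 = 324, total = 160 + 324 = 484.
Iteration 5: 324 < 329 holds -> i = 324 * 3 = 972, total = 484 + 972 = 1456.
Iteration 6: 972 < 329 fails; recursion stops.
total values: 4, 16, 52, 160, 484, 1456; the maximum is 1456.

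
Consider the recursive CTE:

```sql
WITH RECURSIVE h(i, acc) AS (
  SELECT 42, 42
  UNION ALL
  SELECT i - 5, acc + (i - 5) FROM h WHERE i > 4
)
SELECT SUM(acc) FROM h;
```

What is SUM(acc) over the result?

1290

Base: i=42, acc=42.
Iteration 1: 42 > 4 holds -> i = 42 - 5 = 37, acc = 42 + 37 = 79.
Iteration 2: 37 > 4 holds -> i = 37 - 5 = 32, acc = 79 + 32 = 111.
Iteration 3: 32 > 4 holds -> i = 32 - 5 = 27, acc = 111 + 27 = 138.
Iteration 4: 27 > 4 holds -> i = 27 - 5 = 22, acc = 138 + 22 = 160.
Iteration 5: 22 > 4 holds -> i = 22 - 5 = 17, acc = 160 + 17 = 177.
Iteration 6: 17 > 4 holds -> i = 17 - 5 = 12, acc = 177 + 12 = 189.
Iteration 7: 12 > 4 holds -> i = 12 - 5 = 7, acc = 189 + 7 = 196.
Iteration 8: 7 > 4 holds -> i = 7 - 5 = 2, acc = 196 + 2 = 198.
Iteration 9: 2 > 4 fails; recursion stops.
SUM(acc) = 42 + 79 + 111 + 138 + 160 + 177 + 189 + 196 + 198 = 1290.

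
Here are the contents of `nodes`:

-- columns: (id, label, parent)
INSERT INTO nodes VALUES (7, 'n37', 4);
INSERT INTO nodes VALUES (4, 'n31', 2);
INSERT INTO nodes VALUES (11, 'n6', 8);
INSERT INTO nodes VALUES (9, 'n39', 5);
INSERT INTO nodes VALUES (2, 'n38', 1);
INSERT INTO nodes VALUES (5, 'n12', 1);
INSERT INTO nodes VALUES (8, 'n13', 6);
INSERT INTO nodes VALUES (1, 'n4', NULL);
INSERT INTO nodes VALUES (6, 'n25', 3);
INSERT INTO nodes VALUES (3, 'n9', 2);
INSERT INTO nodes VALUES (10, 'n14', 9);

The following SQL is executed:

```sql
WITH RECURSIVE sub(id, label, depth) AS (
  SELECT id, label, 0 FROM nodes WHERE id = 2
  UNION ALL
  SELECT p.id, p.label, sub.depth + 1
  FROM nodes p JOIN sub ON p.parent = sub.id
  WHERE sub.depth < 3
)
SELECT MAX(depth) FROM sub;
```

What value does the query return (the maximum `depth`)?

Base: id=2 (n38) at depth 0.
Iteration 1: rows with parent in {2} -> n9 (id 3, depth 1), n31 (id 4, depth 1).
Iteration 2: rows with parent in {3,4} -> n25 (id 6, depth 2), n37 (id 7, depth 2).
Iteration 3: rows with parent in {6,7} -> n13 (id 8, depth 3).
Iteration 4: depth < 3 fails for all current rows; recursion stops.
depth values: 0, 1, 1, 2, 2, 3; the maximum is 3.

3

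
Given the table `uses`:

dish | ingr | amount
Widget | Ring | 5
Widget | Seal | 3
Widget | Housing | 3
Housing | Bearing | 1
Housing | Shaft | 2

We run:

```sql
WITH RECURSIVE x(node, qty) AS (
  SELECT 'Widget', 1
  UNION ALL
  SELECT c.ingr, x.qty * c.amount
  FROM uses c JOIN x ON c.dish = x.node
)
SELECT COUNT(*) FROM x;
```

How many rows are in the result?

Base: (Widget, qty=1).
Iteration 1: components of {Widget} -> Housing = 1*3 = 3, Ring = 1*5 = 5, Seal = 1*3 = 3.
Iteration 2: components of {Housing,Ring,Seal} -> Bearing = 3*1 = 3, Shaft = 3*2 = 6.
Iteration 3: no further components; recursion stops.
Total rows emitted: 6.

6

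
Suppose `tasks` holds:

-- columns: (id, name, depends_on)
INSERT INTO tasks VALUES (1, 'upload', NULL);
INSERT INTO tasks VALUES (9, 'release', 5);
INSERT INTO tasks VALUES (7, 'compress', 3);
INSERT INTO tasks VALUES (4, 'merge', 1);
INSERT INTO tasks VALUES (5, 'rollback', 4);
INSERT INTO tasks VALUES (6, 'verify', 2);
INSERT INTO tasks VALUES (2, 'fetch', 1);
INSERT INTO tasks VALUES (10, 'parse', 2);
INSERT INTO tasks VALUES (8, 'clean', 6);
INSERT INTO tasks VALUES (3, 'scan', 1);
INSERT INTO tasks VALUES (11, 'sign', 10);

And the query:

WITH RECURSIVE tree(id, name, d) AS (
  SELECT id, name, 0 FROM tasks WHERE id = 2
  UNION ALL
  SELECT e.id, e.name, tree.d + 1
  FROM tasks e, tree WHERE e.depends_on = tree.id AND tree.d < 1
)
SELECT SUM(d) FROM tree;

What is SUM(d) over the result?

Base: id=2 (fetch) at d 0.
Iteration 1: rows with depends_on in {2} -> verify (id 6, d 1), parse (id 10, d 1).
Iteration 2: d < 1 fails for all current rows; recursion stops.
SUM(d) = 0 + 1 + 1 = 2.

2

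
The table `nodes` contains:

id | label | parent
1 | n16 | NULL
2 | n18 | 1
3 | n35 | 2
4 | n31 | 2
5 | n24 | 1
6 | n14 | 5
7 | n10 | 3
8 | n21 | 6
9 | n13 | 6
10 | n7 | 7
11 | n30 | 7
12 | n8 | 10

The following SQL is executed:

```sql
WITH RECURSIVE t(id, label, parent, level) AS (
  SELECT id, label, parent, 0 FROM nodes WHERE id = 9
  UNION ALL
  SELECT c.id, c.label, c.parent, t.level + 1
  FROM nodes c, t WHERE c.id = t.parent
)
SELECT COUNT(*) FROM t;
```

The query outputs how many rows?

Base: id=9 (n13), parent=6, level 0.
Iteration 1: join on id=6 -> n14 (id 6, parent=5, level 1).
Iteration 2: join on id=5 -> n24 (id 5, parent=1, level 2).
Iteration 3: join on id=1 -> n16 (id 1, parent=NULL, level 3).
Iteration 4: parent is NULL; no match; recursion stops.
Total rows emitted: 4.

4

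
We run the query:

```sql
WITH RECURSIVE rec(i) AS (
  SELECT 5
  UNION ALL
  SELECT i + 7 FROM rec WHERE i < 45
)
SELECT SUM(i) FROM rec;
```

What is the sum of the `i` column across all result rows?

Base: i=5.
Iteration 1: 5 < 45 holds -> i = 5 + 7 = 12.
Iteration 2: 12 < 45 holds -> i = 12 + 7 = 19.
Iteration 3: 19 < 45 holds -> i = 19 + 7 = 26.
Iteration 4: 26 < 45 holds -> i = 26 + 7 = 33.
Iteration 5: 33 < 45 holds -> i = 33 + 7 = 40.
Iteration 6: 40 < 45 holds -> i = 40 + 7 = 47.
Iteration 7: 47 < 45 fails; recursion stops.
SUM(i) = 5 + 12 + 19 + 26 + 33 + 40 + 47 = 182.

182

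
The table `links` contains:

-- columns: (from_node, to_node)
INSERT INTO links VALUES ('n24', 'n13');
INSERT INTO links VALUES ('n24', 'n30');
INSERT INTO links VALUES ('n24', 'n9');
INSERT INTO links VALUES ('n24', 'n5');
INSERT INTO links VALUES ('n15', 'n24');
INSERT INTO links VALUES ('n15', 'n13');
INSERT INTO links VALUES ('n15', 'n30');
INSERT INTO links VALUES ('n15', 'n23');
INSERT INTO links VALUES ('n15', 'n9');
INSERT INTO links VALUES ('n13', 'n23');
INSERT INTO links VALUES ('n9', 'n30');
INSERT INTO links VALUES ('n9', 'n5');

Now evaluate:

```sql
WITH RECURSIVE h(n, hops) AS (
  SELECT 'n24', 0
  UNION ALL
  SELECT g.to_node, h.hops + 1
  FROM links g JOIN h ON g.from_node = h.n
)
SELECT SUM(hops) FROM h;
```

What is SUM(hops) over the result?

Base: (n24, hops=0).
Iteration 1: edges from {n24} -> (n13, hops=1), (n30, hops=1), (n5, hops=1), (n9, hops=1).
Iteration 2: edges from {n13,n30,n5,n9} -> (n23, hops=2), (n30, hops=2), (n5, hops=2).
Iteration 3: no outgoing edges from {n23,n30,n5}; recursion stops.
SUM(hops) = 0 + 1 + 1 + 1 + 1 + 2 + 2 + 2 = 10.

10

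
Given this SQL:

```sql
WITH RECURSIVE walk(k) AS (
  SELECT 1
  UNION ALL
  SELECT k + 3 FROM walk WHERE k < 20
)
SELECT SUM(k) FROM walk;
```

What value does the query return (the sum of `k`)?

92

Base: k=1.
Iteration 1: 1 < 20 holds -> k = 1 + 3 = 4.
Iteration 2: 4 < 20 holds -> k = 4 + 3 = 7.
Iteration 3: 7 < 20 holds -> k = 7 + 3 = 10.
Iteration 4: 10 < 20 holds -> k = 10 + 3 = 13.
Iteration 5: 13 < 20 holds -> k = 13 + 3 = 16.
Iteration 6: 16 < 20 holds -> k = 16 + 3 = 19.
Iteration 7: 19 < 20 holds -> k = 19 + 3 = 22.
Iteration 8: 22 < 20 fails; recursion stops.
SUM(k) = 1 + 4 + 7 + 10 + 13 + 16 + 19 + 22 = 92.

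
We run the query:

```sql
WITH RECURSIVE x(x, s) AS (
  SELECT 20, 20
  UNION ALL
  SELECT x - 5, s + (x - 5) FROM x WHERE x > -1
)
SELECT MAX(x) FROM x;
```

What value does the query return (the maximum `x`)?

20

Base: x=20, s=20.
Iteration 1: 20 > -1 holds -> x = 20 - 5 = 15, s = 20 + 15 = 35.
Iteration 2: 15 > -1 holds -> x = 15 - 5 = 10, s = 35 + 10 = 45.
Iteration 3: 10 > -1 holds -> x = 10 - 5 = 5, s = 45 + 5 = 50.
Iteration 4: 5 > -1 holds -> x = 5 - 5 = 0, s = 50 + 0 = 50.
Iteration 5: 0 > -1 holds -> x = 0 - 5 = -5, s = 50 + -5 = 45.
Iteration 6: -5 > -1 fails; recursion stops.
x values: 20, 15, 10, 5, 0, -5; the maximum is 20.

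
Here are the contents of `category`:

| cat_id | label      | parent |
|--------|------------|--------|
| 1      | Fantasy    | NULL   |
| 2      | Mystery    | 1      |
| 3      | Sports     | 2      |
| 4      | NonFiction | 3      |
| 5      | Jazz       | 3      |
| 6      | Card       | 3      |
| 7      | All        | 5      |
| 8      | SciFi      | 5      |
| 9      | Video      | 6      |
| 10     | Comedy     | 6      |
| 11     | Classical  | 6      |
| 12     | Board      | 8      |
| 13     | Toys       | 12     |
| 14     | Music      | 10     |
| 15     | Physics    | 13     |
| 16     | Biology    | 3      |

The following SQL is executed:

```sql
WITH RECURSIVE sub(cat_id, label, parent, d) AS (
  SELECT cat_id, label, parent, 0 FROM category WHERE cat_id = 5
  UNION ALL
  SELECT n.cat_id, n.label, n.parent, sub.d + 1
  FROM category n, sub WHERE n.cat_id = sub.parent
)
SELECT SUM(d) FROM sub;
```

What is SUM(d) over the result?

Base: cat_id=5 (Jazz), parent=3, d 0.
Iteration 1: join on cat_id=3 -> Sports (id 3, parent=2, d 1).
Iteration 2: join on cat_id=2 -> Mystery (id 2, parent=1, d 2).
Iteration 3: join on cat_id=1 -> Fantasy (id 1, parent=NULL, d 3).
Iteration 4: parent is NULL; no match; recursion stops.
SUM(d) = 0 + 1 + 2 + 3 = 6.

6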